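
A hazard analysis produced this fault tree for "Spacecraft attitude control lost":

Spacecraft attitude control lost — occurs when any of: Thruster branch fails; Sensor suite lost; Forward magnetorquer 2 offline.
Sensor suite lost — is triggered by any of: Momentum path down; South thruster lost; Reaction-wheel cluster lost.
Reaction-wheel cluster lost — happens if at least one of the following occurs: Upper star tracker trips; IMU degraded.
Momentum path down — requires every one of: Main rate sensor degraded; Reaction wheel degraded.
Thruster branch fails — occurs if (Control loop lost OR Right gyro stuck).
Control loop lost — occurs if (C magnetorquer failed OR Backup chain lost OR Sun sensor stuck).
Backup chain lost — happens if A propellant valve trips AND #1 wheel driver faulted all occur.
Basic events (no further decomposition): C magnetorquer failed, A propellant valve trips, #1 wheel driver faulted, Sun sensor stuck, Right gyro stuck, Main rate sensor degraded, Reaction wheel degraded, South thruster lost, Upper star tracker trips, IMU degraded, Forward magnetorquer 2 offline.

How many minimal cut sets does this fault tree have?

9

Backup chain lost [AND]: one cut set from each child combined → 1 × 1 = 1 cut set(s).
Control loop lost [OR]: union of children's cut sets → 3 cut set(s).
Thruster branch fails [OR]: union of children's cut sets → 4 cut set(s).
Momentum path down [AND]: one cut set from each child combined → 1 × 1 = 1 cut set(s).
Reaction-wheel cluster lost [OR]: union of children's cut sets → 2 cut set(s).
Sensor suite lost [OR]: union of children's cut sets → 4 cut set(s).
Spacecraft attitude control lost [OR]: union of children's cut sets → 9 cut set(s).
Minimal cut sets: {C magnetorquer failed}; {#1 wheel driver faulted, A propellant valve trips}; {Sun sensor stuck}; {Right gyro stuck}; {Main rate sensor degraded, Reaction wheel degraded}; {South thruster lost}; {Upper star tracker trips}; {IMU degraded}; {Forward magnetorquer 2 offline}.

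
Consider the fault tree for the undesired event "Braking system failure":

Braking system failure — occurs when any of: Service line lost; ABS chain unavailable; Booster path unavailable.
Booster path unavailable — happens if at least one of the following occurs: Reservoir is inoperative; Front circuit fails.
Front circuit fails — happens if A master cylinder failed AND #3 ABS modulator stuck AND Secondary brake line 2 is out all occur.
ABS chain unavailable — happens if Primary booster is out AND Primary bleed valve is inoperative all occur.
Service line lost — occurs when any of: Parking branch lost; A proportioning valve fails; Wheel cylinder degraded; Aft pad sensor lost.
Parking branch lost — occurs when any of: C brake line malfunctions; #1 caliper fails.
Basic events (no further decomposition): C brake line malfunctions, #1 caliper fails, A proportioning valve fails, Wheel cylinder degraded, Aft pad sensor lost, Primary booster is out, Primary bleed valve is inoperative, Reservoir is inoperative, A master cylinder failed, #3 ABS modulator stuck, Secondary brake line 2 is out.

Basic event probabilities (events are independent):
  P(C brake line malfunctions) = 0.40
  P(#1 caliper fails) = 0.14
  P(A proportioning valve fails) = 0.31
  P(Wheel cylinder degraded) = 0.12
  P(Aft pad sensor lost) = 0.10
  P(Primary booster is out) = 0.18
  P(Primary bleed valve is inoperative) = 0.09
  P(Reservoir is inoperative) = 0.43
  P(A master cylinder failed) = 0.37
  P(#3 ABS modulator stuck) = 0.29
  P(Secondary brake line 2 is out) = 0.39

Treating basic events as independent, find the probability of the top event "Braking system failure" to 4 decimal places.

0.8485

P(Parking branch lost) [OR] = 1 − (1−0.40) × (1−0.14) = 0.484000
P(Service line lost) [OR] = 1 − (1−0.484000) × (1−0.31) × (1−0.12) × (1−0.10) = 0.718016
P(ABS chain unavailable) [AND] = 0.18 × 0.09 = 0.016200
P(Front circuit fails) [AND] = 0.37 × 0.29 × 0.39 = 0.041847
P(Booster path unavailable) [OR] = 1 − (1−0.43) × (1−0.041847) = 0.453853
P(Braking system failure) [OR] = 1 − (1−0.718016) × (1−0.016200) × (1−0.453853) = 0.848490
Rounded to 4 decimal places: P(Braking system failure) ≈ 0.8485.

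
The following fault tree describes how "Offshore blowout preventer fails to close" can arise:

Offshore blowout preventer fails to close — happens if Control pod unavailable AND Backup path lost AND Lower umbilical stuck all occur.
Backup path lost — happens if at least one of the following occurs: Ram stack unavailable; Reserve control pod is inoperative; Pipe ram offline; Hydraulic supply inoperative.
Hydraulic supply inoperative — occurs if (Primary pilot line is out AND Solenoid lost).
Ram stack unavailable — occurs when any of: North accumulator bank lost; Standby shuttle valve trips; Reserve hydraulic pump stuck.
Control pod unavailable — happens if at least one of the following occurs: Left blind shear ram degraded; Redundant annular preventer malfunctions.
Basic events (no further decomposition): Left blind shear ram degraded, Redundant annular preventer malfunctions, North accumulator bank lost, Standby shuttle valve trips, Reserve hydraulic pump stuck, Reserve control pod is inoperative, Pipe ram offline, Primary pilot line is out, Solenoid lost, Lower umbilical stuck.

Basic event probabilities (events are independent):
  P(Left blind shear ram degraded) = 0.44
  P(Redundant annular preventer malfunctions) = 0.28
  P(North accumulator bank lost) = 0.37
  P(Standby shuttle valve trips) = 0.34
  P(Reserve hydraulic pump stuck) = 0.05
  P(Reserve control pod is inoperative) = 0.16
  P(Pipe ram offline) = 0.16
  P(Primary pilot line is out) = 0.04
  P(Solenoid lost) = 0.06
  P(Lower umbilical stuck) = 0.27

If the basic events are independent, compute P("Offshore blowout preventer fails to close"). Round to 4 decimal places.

P(Control pod unavailable) [OR] = 1 − (1−0.44) × (1−0.28) = 0.596800
P(Ram stack unavailable) [OR] = 1 − (1−0.37) × (1−0.34) × (1−0.05) = 0.604990
P(Hydraulic supply inoperative) [AND] = 0.04 × 0.06 = 0.002400
P(Backup path lost) [OR] = 1 − (1−0.604990) × (1−0.16) × (1−0.16) × (1−0.002400) = 0.721950
P(Offshore blowout preventer fails to close) [AND] = 0.596800 × 0.721950 × 0.27 = 0.116332
Rounded to 4 decimal places: P(Offshore blowout preventer fails to close) ≈ 0.1163.

0.1163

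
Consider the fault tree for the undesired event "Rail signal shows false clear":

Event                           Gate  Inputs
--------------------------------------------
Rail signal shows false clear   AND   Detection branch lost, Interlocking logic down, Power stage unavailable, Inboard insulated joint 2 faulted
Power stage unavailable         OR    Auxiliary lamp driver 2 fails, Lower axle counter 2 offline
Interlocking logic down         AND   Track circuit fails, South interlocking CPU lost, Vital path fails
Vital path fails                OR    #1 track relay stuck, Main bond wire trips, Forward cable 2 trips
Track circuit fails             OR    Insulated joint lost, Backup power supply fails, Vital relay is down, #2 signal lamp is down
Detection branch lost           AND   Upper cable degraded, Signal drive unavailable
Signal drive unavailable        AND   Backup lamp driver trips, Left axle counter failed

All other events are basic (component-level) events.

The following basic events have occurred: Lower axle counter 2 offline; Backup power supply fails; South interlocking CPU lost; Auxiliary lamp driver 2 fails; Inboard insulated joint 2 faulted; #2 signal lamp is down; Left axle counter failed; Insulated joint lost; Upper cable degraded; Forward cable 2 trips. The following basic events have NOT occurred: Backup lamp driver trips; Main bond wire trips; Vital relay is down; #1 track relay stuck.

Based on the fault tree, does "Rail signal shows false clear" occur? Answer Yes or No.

Signal drive unavailable [AND]: Backup lamp driver trips=not, Left axle counter failed=occurs → not all inputs occur → does not occur.
Detection branch lost [AND]: Upper cable degraded=occurs, Signal drive unavailable=not → not all inputs occur → does not occur.
Track circuit fails [OR]: Insulated joint lost=occurs, Backup power supply fails=occurs, Vital relay is down=not, #2 signal lamp is down=occurs → at least one input occurs → occurs.
Vital path fails [OR]: #1 track relay stuck=not, Main bond wire trips=not, Forward cable 2 trips=occurs → at least one input occurs → occurs.
Interlocking logic down [AND]: Track circuit fails=occurs, South interlocking CPU lost=occurs, Vital path fails=occurs → all inputs occur → occurs.
Power stage unavailable [OR]: Auxiliary lamp driver 2 fails=occurs, Lower axle counter 2 offline=occurs → at least one input occurs → occurs.
Rail signal shows false clear [AND]: Detection branch lost=not, Interlocking logic down=occurs, Power stage unavailable=occurs, Inboard insulated joint 2 faulted=occurs → not all inputs occur → does not occur.

No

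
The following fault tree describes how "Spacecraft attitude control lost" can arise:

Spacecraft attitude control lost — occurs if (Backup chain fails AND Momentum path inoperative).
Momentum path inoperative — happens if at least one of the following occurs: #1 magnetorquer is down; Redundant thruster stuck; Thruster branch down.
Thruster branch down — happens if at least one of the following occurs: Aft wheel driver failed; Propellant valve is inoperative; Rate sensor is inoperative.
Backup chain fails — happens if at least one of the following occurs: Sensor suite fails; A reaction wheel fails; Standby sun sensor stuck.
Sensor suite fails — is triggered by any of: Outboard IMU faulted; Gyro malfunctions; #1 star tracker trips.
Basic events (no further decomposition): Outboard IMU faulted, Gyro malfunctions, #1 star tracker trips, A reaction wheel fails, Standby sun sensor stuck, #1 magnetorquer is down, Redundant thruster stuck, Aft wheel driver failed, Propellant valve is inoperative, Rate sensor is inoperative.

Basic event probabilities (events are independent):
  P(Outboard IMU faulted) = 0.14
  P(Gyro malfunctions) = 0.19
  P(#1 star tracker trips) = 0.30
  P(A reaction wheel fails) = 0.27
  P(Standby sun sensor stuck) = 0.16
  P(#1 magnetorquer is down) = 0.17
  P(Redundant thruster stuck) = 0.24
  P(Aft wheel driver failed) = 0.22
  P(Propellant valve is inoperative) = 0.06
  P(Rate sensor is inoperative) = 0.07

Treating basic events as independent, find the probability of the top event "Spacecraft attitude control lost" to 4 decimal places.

0.3995

P(Sensor suite fails) [OR] = 1 − (1−0.14) × (1−0.19) × (1−0.30) = 0.512380
P(Backup chain fails) [OR] = 1 − (1−0.512380) × (1−0.27) × (1−0.16) = 0.700991
P(Thruster branch down) [OR] = 1 − (1−0.22) × (1−0.06) × (1−0.07) = 0.318124
P(Momentum path inoperative) [OR] = 1 − (1−0.17) × (1−0.24) × (1−0.318124) = 0.569873
P(Spacecraft attitude control lost) [AND] = 0.700991 × 0.569873 = 0.399476
Rounded to 4 decimal places: P(Spacecraft attitude control lost) ≈ 0.3995.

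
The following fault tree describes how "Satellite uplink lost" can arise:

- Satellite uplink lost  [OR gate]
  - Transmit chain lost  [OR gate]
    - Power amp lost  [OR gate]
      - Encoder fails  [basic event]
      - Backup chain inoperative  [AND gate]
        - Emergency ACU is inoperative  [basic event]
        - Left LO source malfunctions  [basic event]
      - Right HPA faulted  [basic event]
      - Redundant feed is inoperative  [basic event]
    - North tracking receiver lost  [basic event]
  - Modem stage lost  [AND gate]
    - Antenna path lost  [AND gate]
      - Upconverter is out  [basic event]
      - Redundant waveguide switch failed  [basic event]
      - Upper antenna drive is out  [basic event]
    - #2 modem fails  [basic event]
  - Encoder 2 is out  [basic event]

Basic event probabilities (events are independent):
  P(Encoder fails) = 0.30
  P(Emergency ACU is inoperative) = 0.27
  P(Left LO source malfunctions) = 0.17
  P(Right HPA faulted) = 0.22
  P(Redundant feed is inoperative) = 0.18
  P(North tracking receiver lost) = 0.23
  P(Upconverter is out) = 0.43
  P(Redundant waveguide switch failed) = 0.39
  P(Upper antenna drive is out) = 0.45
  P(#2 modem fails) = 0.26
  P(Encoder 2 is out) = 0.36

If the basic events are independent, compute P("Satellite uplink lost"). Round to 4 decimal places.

P(Backup chain inoperative) [AND] = 0.27 × 0.17 = 0.045900
P(Power amp lost) [OR] = 1 − (1−0.30) × (1−0.045900) × (1−0.22) × (1−0.18) = 0.572830
P(Transmit chain lost) [OR] = 1 − (1−0.572830) × (1−0.23) = 0.671079
P(Antenna path lost) [AND] = 0.43 × 0.39 × 0.45 = 0.075465
P(Modem stage lost) [AND] = 0.075465 × 0.26 = 0.019621
P(Satellite uplink lost) [OR] = 1 − (1−0.671079) × (1−0.019621) × (1−0.36) = 0.793621
Rounded to 4 decimal places: P(Satellite uplink lost) ≈ 0.7936.

0.7936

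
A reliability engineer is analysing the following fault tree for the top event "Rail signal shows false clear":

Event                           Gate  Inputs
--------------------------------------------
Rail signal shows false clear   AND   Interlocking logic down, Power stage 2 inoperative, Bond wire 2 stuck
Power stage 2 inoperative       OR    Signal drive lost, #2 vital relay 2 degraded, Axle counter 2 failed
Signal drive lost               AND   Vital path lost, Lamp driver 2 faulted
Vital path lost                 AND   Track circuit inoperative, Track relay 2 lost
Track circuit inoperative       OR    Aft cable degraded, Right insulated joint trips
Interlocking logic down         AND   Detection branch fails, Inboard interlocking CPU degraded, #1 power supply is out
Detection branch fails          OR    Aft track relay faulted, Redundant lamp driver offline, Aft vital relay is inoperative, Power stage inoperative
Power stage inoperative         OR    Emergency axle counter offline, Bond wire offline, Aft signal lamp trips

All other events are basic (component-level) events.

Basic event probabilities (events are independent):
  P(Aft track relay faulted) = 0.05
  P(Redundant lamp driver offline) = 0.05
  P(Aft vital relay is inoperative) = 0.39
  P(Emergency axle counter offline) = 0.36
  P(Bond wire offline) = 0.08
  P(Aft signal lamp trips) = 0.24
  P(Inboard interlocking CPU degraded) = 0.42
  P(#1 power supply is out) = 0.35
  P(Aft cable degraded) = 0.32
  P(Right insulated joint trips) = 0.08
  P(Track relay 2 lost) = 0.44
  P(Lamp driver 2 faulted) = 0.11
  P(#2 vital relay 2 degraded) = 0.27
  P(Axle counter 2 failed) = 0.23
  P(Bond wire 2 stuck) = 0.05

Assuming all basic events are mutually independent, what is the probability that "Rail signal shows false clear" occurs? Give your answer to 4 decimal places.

0.0025

P(Power stage inoperative) [OR] = 1 − (1−0.36) × (1−0.08) × (1−0.24) = 0.552512
P(Detection branch fails) [OR] = 1 − (1−0.05) × (1−0.05) × (1−0.39) × (1−0.552512) = 0.753647
P(Interlocking logic down) [AND] = 0.753647 × 0.42 × 0.35 = 0.110786
P(Track circuit inoperative) [OR] = 1 − (1−0.32) × (1−0.08) = 0.374400
P(Vital path lost) [AND] = 0.374400 × 0.44 = 0.164736
P(Signal drive lost) [AND] = 0.164736 × 0.11 = 0.018121
P(Power stage 2 inoperative) [OR] = 1 − (1−0.018121) × (1−0.27) × (1−0.23) = 0.448086
P(Rail signal shows false clear) [AND] = 0.110786 × 0.448086 × 0.05 = 0.002482
Rounded to 4 decimal places: P(Rail signal shows false clear) ≈ 0.0025.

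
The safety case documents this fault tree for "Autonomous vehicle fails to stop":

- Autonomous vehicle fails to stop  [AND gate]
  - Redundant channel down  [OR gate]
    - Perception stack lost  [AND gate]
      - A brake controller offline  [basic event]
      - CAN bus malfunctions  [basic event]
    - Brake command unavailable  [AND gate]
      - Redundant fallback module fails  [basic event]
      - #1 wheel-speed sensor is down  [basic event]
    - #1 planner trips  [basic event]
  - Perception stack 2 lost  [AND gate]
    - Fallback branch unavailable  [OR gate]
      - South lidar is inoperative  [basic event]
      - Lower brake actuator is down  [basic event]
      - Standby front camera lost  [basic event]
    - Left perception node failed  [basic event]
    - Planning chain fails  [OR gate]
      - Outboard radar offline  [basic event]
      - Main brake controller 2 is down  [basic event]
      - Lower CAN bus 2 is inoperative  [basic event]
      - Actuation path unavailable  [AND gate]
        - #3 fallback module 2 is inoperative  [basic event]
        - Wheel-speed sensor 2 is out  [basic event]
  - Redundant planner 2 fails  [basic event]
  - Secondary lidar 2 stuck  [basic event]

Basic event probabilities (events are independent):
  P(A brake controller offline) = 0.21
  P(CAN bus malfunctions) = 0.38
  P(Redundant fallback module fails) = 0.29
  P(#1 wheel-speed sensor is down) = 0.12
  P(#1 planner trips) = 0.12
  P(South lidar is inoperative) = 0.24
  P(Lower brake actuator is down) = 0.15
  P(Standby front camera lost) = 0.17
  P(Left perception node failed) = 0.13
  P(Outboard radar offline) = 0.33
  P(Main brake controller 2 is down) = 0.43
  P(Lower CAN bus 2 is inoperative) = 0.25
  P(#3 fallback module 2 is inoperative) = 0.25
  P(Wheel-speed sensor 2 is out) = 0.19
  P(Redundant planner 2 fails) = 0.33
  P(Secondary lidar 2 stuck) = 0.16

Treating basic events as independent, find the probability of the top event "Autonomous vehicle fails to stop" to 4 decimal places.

0.0005

P(Perception stack lost) [AND] = 0.21 × 0.38 = 0.079800
P(Brake command unavailable) [AND] = 0.29 × 0.12 = 0.034800
P(Redundant channel down) [OR] = 1 − (1−0.079800) × (1−0.034800) × (1−0.12) = 0.218404
P(Fallback branch unavailable) [OR] = 1 − (1−0.24) × (1−0.15) × (1−0.17) = 0.463820
P(Actuation path unavailable) [AND] = 0.25 × 0.19 = 0.047500
P(Planning chain fails) [OR] = 1 − (1−0.33) × (1−0.43) × (1−0.25) × (1−0.047500) = 0.727180
P(Perception stack 2 lost) [AND] = 0.463820 × 0.13 × 0.727180 = 0.043846
P(Autonomous vehicle fails to stop) [AND] = 0.218404 × 0.043846 × 0.33 × 0.16 = 0.000506
Rounded to 4 decimal places: P(Autonomous vehicle fails to stop) ≈ 0.0005.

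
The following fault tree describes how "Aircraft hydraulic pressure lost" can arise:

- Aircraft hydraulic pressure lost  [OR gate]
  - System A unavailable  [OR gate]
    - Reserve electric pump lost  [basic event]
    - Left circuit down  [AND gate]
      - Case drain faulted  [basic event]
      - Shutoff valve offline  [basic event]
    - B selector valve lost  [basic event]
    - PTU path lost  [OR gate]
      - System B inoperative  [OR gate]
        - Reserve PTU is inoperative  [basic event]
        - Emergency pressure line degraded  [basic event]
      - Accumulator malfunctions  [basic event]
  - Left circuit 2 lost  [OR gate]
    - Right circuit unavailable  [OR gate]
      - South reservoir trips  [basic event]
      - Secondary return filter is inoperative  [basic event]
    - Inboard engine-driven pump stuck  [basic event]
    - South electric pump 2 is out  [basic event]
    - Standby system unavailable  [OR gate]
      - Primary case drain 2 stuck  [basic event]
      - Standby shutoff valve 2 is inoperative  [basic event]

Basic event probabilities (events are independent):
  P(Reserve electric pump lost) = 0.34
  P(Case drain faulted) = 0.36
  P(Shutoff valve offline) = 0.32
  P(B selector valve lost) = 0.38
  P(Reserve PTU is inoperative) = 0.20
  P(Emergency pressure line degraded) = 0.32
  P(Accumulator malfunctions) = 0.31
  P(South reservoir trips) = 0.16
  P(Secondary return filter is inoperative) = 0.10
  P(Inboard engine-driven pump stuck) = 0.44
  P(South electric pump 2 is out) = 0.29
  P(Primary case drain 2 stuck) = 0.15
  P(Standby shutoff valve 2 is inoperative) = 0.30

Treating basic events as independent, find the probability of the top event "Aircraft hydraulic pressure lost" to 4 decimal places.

P(Left circuit down) [AND] = 0.36 × 0.32 = 0.115200
P(System B inoperative) [OR] = 1 − (1−0.20) × (1−0.32) = 0.456000
P(PTU path lost) [OR] = 1 − (1−0.456000) × (1−0.31) = 0.624640
P(System A unavailable) [OR] = 1 − (1−0.34) × (1−0.115200) × (1−0.38) × (1−0.624640) = 0.864097
P(Right circuit unavailable) [OR] = 1 − (1−0.16) × (1−0.10) = 0.244000
P(Standby system unavailable) [OR] = 1 − (1−0.15) × (1−0.30) = 0.405000
P(Left circuit 2 lost) [OR] = 1 − (1−0.244000) × (1−0.44) × (1−0.29) × (1−0.405000) = 0.821152
P(Aircraft hydraulic pressure lost) [OR] = 1 − (1−0.864097) × (1−0.821152) = 0.975694
Rounded to 4 decimal places: P(Aircraft hydraulic pressure lost) ≈ 0.9757.

0.9757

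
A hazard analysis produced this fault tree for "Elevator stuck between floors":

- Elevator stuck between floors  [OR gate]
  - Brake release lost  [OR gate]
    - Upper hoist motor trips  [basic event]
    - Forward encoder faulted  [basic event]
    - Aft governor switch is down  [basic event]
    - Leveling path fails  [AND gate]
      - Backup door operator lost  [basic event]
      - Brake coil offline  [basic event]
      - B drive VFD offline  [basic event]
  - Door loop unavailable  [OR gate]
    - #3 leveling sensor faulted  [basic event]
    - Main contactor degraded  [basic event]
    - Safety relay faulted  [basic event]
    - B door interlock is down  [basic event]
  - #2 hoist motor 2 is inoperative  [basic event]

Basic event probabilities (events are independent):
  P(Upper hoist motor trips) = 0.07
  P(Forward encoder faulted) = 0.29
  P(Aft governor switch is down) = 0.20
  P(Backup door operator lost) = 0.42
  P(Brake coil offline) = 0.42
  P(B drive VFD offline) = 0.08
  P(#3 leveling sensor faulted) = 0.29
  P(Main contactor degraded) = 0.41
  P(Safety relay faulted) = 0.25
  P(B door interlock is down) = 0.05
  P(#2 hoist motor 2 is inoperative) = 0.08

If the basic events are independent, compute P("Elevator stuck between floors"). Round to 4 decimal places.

P(Leveling path fails) [AND] = 0.42 × 0.42 × 0.08 = 0.014112
P(Brake release lost) [OR] = 1 − (1−0.07) × (1−0.29) × (1−0.20) × (1−0.014112) = 0.479215
P(Door loop unavailable) [OR] = 1 − (1−0.29) × (1−0.41) × (1−0.25) × (1−0.05) = 0.701534
P(Elevator stuck between floors) [OR] = 1 − (1−0.479215) × (1−0.701534) × (1−0.08) = 0.856998
Rounded to 4 decimal places: P(Elevator stuck between floors) ≈ 0.8570.

0.8570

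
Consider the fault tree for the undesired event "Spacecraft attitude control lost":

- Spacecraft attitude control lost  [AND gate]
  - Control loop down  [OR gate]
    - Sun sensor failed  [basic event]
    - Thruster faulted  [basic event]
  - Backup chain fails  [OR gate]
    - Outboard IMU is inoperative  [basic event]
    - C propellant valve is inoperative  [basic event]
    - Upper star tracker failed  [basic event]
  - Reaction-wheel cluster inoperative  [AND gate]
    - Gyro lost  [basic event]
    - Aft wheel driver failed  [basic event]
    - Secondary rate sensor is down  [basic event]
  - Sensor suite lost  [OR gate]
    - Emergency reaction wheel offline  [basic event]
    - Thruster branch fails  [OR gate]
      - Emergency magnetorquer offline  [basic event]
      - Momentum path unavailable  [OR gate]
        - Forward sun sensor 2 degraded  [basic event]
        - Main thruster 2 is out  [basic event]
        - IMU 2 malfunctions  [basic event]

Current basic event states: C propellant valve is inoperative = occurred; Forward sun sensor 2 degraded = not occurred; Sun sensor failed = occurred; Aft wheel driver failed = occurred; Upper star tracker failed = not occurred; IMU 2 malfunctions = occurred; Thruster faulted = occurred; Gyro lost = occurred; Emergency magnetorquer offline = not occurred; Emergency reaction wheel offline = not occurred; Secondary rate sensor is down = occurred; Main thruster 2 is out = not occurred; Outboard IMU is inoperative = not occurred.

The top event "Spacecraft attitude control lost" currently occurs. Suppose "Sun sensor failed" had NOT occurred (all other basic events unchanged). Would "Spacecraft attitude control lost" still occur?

Yes

Counterfactual: set "Sun sensor failed" to not occurred.
Control loop down [OR]: Sun sensor failed=not, Thruster faulted=occurs → at least one input occurs → occurs.
Backup chain fails [OR]: Outboard IMU is inoperative=not, C propellant valve is inoperative=occurs, Upper star tracker failed=not → at least one input occurs → occurs.
Reaction-wheel cluster inoperative [AND]: Gyro lost=occurs, Aft wheel driver failed=occurs, Secondary rate sensor is down=occurs → all inputs occur → occurs.
Momentum path unavailable [OR]: Forward sun sensor 2 degraded=not, Main thruster 2 is out=not, IMU 2 malfunctions=occurs → at least one input occurs → occurs.
Thruster branch fails [OR]: Emergency magnetorquer offline=not, Momentum path unavailable=occurs → at least one input occurs → occurs.
Sensor suite lost [OR]: Emergency reaction wheel offline=not, Thruster branch fails=occurs → at least one input occurs → occurs.
Spacecraft attitude control lost [AND]: Control loop down=occurs, Backup chain fails=occurs, Reaction-wheel cluster inoperative=occurs, Sensor suite lost=occurs → all inputs occur → occurs.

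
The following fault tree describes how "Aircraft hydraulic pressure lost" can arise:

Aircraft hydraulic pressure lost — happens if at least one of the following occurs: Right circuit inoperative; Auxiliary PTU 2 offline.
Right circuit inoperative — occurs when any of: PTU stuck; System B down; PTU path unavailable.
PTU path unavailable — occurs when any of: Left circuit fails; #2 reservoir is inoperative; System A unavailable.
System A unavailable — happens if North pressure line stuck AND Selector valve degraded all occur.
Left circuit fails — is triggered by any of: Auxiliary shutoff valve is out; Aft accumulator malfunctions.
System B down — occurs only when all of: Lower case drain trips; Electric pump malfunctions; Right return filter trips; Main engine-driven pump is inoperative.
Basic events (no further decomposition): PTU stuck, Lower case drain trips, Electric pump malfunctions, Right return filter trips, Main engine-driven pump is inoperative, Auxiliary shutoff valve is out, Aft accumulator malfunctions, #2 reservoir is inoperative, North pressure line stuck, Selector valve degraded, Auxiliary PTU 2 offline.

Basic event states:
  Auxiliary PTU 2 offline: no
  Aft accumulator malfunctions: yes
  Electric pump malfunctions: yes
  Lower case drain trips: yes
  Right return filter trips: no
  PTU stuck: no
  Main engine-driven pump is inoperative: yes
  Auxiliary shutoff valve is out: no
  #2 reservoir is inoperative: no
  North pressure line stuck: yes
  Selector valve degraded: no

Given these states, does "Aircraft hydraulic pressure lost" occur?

Yes

System B down [AND]: Lower case drain trips=occurs, Electric pump malfunctions=occurs, Right return filter trips=not, Main engine-driven pump is inoperative=occurs → not all inputs occur → does not occur.
Left circuit fails [OR]: Auxiliary shutoff valve is out=not, Aft accumulator malfunctions=occurs → at least one input occurs → occurs.
System A unavailable [AND]: North pressure line stuck=occurs, Selector valve degraded=not → not all inputs occur → does not occur.
PTU path unavailable [OR]: Left circuit fails=occurs, #2 reservoir is inoperative=not, System A unavailable=not → at least one input occurs → occurs.
Right circuit inoperative [OR]: PTU stuck=not, System B down=not, PTU path unavailable=occurs → at least one input occurs → occurs.
Aircraft hydraulic pressure lost [OR]: Right circuit inoperative=occurs, Auxiliary PTU 2 offline=not → at least one input occurs → occurs.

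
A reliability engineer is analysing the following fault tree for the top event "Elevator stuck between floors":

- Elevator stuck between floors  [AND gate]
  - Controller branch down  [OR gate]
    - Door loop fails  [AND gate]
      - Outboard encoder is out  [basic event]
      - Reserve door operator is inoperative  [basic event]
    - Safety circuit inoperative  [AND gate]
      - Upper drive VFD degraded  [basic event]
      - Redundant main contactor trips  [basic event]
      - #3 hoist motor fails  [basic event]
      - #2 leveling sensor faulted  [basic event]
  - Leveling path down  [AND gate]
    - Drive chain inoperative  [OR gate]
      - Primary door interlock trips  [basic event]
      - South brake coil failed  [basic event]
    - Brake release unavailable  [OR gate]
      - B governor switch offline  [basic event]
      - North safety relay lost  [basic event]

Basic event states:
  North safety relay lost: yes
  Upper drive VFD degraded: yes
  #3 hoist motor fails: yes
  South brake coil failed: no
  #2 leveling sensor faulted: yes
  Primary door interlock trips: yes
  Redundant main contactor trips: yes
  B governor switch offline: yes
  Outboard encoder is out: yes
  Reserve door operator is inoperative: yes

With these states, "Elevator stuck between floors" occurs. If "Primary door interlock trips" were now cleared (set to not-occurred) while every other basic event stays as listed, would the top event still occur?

Counterfactual: set "Primary door interlock trips" to not occurred.
Door loop fails [AND]: Outboard encoder is out=occurs, Reserve door operator is inoperative=occurs → all inputs occur → occurs.
Safety circuit inoperative [AND]: Upper drive VFD degraded=occurs, Redundant main contactor trips=occurs, #3 hoist motor fails=occurs, #2 leveling sensor faulted=occurs → all inputs occur → occurs.
Controller branch down [OR]: Door loop fails=occurs, Safety circuit inoperative=occurs → at least one input occurs → occurs.
Drive chain inoperative [OR]: Primary door interlock trips=not, South brake coil failed=not → no input occurs → does not occur.
Brake release unavailable [OR]: B governor switch offline=occurs, North safety relay lost=occurs → at least one input occurs → occurs.
Leveling path down [AND]: Drive chain inoperative=not, Brake release unavailable=occurs → not all inputs occur → does not occur.
Elevator stuck between floors [AND]: Controller branch down=occurs, Leveling path down=not → not all inputs occur → does not occur.

No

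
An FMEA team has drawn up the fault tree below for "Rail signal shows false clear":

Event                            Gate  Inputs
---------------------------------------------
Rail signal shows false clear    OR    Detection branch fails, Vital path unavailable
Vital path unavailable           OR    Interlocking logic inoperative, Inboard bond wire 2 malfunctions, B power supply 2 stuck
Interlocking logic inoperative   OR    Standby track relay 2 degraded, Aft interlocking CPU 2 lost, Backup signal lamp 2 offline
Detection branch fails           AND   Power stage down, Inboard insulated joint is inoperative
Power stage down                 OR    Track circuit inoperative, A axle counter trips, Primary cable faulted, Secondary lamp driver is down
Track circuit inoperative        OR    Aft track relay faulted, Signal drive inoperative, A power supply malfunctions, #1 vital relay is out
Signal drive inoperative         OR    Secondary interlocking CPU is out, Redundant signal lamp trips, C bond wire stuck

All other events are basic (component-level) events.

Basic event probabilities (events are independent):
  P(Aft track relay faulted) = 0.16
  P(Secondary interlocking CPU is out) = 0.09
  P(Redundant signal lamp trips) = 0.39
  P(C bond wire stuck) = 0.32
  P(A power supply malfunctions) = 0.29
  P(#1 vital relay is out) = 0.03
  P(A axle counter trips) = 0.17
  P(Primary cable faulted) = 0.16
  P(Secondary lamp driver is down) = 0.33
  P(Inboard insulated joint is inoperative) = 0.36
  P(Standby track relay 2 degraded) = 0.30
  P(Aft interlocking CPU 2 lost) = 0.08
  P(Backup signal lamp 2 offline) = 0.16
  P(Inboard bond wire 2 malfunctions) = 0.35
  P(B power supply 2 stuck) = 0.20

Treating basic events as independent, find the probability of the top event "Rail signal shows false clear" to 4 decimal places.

0.8096

P(Signal drive inoperative) [OR] = 1 − (1−0.09) × (1−0.39) × (1−0.32) = 0.622532
P(Track circuit inoperative) [OR] = 1 − (1−0.16) × (1−0.622532) × (1−0.29) × (1−0.03) = 0.781632
P(Power stage down) [OR] = 1 − (1−0.781632) × (1−0.17) × (1−0.16) × (1−0.33) = 0.897995
P(Detection branch fails) [AND] = 0.897995 × 0.36 = 0.323278
P(Interlocking logic inoperative) [OR] = 1 − (1−0.30) × (1−0.08) × (1−0.16) = 0.459040
P(Vital path unavailable) [OR] = 1 − (1−0.459040) × (1−0.35) × (1−0.20) = 0.718701
P(Rail signal shows false clear) [OR] = 1 − (1−0.323278) × (1−0.718701) = 0.809639
Rounded to 4 decimal places: P(Rail signal shows false clear) ≈ 0.8096.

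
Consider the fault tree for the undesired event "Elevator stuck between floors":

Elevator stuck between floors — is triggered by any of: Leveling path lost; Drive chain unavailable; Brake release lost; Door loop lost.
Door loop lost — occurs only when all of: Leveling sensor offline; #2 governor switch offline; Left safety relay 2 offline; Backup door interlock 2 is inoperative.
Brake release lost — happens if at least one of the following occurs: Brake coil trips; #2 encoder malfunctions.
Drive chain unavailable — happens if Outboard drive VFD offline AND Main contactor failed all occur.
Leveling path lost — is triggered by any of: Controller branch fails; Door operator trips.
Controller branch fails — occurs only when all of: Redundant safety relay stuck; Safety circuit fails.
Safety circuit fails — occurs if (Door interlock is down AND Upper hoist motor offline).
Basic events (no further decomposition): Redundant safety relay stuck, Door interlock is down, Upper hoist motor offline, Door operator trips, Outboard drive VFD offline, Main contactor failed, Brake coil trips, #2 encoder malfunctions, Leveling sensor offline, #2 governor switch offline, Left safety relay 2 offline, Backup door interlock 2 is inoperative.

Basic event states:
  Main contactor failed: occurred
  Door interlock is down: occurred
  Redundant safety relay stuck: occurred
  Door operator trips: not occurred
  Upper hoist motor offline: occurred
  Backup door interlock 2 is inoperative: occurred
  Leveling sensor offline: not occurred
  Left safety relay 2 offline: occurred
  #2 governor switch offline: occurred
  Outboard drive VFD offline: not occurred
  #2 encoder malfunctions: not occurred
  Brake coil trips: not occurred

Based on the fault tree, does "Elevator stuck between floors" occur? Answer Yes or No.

Safety circuit fails [AND]: Door interlock is down=occurs, Upper hoist motor offline=occurs → all inputs occur → occurs.
Controller branch fails [AND]: Redundant safety relay stuck=occurs, Safety circuit fails=occurs → all inputs occur → occurs.
Leveling path lost [OR]: Controller branch fails=occurs, Door operator trips=not → at least one input occurs → occurs.
Drive chain unavailable [AND]: Outboard drive VFD offline=not, Main contactor failed=occurs → not all inputs occur → does not occur.
Brake release lost [OR]: Brake coil trips=not, #2 encoder malfunctions=not → no input occurs → does not occur.
Door loop lost [AND]: Leveling sensor offline=not, #2 governor switch offline=occurs, Left safety relay 2 offline=occurs, Backup door interlock 2 is inoperative=occurs → not all inputs occur → does not occur.
Elevator stuck between floors [OR]: Leveling path lost=occurs, Drive chain unavailable=not, Brake release lost=not, Door loop lost=not → at least one input occurs → occurs.

Yes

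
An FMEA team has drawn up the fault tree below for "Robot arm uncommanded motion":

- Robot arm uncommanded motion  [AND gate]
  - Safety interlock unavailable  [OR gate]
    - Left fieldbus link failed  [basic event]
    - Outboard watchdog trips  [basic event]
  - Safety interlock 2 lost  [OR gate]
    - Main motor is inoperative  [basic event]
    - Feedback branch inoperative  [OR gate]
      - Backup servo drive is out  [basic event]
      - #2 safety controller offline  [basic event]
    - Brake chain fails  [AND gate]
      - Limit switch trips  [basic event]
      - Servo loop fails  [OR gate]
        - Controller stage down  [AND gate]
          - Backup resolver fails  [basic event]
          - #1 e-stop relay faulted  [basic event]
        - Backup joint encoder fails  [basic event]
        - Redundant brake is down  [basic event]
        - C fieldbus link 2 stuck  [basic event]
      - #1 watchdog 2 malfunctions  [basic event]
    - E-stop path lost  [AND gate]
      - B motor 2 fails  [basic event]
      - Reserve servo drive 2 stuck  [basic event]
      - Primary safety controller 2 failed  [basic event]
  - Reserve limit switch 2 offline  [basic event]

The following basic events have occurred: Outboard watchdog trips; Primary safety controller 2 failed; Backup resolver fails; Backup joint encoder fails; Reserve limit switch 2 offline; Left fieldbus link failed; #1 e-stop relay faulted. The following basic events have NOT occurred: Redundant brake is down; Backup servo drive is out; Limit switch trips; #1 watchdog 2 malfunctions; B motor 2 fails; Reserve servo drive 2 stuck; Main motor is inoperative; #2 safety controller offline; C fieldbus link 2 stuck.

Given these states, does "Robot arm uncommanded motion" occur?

No

Safety interlock unavailable [OR]: Left fieldbus link failed=occurs, Outboard watchdog trips=occurs → at least one input occurs → occurs.
Feedback branch inoperative [OR]: Backup servo drive is out=not, #2 safety controller offline=not → no input occurs → does not occur.
Controller stage down [AND]: Backup resolver fails=occurs, #1 e-stop relay faulted=occurs → all inputs occur → occurs.
Servo loop fails [OR]: Controller stage down=occurs, Backup joint encoder fails=occurs, Redundant brake is down=not, C fieldbus link 2 stuck=not → at least one input occurs → occurs.
Brake chain fails [AND]: Limit switch trips=not, Servo loop fails=occurs, #1 watchdog 2 malfunctions=not → not all inputs occur → does not occur.
E-stop path lost [AND]: B motor 2 fails=not, Reserve servo drive 2 stuck=not, Primary safety controller 2 failed=occurs → not all inputs occur → does not occur.
Safety interlock 2 lost [OR]: Main motor is inoperative=not, Feedback branch inoperative=not, Brake chain fails=not, E-stop path lost=not → no input occurs → does not occur.
Robot arm uncommanded motion [AND]: Safety interlock unavailable=occurs, Safety interlock 2 lost=not, Reserve limit switch 2 offline=occurs → not all inputs occur → does not occur.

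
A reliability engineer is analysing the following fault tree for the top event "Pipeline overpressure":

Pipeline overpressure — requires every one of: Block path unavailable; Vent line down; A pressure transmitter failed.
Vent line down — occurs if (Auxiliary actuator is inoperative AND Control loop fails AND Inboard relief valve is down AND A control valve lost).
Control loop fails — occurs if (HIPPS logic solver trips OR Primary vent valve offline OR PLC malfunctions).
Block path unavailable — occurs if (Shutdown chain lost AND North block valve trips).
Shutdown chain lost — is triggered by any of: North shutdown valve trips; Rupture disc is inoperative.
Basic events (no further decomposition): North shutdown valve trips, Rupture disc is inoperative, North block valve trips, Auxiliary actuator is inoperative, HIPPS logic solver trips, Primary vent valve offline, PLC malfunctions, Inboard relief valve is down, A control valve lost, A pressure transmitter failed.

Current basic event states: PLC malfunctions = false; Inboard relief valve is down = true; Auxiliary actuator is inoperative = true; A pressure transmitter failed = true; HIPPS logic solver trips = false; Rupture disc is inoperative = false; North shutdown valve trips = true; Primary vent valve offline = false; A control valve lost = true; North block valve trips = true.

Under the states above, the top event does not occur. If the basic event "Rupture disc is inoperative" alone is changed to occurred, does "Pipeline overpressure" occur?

Counterfactual: set "Rupture disc is inoperative" to occurred.
Shutdown chain lost [OR]: North shutdown valve trips=occurs, Rupture disc is inoperative=occurs → at least one input occurs → occurs.
Block path unavailable [AND]: Shutdown chain lost=occurs, North block valve trips=occurs → all inputs occur → occurs.
Control loop fails [OR]: HIPPS logic solver trips=not, Primary vent valve offline=not, PLC malfunctions=not → no input occurs → does not occur.
Vent line down [AND]: Auxiliary actuator is inoperative=occurs, Control loop fails=not, Inboard relief valve is down=occurs, A control valve lost=occurs → not all inputs occur → does not occur.
Pipeline overpressure [AND]: Block path unavailable=occurs, Vent line down=not, A pressure transmitter failed=occurs → not all inputs occur → does not occur.

No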